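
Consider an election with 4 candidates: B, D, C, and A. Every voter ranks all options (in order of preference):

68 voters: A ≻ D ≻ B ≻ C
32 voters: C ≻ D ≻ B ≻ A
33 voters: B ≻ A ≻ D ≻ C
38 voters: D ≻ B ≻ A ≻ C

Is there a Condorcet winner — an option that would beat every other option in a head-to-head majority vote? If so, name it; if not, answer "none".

none

Checking pairwise contests:
D beats B 138–33.
A beats D 101–70.
B beats C 139–32.
B beats A 103–68.
Every option loses at least one head-to-head, so there is no Condorcet winner.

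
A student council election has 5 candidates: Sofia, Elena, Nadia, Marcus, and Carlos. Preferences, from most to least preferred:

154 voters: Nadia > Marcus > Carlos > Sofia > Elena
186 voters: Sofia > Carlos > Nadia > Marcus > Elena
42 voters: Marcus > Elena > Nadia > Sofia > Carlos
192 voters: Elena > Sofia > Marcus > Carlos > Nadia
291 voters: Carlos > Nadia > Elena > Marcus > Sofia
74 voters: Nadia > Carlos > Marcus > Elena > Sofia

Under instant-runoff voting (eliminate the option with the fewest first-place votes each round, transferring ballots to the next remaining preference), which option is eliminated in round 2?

Sofia

Round 1: Sofia 186, Elena 192, Nadia 228, Marcus 42, Carlos 291. Eliminate Marcus.
Round 2: Sofia 186, Elena 234, Nadia 228, Carlos 291. Eliminate Sofia.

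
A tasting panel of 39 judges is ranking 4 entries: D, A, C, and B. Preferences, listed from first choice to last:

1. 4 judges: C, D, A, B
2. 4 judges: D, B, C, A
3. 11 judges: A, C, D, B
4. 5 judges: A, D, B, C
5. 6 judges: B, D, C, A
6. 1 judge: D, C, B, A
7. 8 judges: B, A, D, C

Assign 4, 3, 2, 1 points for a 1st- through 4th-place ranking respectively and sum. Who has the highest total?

D: 4·3 + 4·4 + 11·2 + 5·3 + 6·3 + 1·4 + 8·2 = 103
A: 4·2 + 4·1 + 11·4 + 5·4 + 6·1 + 1·1 + 8·3 = 107
C: 4·4 + 4·2 + 11·3 + 5·1 + 6·2 + 1·3 + 8·1 = 85
B: 4·1 + 4·3 + 11·1 + 5·2 + 6·4 + 1·2 + 8·4 = 95
A has the highest Borda score (107).

A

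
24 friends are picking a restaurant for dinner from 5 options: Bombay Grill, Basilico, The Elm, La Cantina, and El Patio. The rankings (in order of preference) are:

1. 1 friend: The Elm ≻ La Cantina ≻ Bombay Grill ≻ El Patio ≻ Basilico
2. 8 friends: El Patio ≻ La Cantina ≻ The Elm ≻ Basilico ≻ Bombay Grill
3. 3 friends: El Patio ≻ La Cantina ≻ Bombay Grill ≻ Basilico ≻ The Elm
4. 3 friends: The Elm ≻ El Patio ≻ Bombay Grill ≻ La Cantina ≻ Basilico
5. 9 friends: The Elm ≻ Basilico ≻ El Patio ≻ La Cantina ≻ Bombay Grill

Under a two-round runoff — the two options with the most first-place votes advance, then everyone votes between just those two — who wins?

Round 1 first-place votes: Bombay Grill 0, Basilico 0, The Elm 13, La Cantina 0, El Patio 11.
The Elm and El Patio advance.
Runoff: The Elm is preferred to El Patio by 13 voters; El Patio by 11.
The Elm wins the runoff.

The Elm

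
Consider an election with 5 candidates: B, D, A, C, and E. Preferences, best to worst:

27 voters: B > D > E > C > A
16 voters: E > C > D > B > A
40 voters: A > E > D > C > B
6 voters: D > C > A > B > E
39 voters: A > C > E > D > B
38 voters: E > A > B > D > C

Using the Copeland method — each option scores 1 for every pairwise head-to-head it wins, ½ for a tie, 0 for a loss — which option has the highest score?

A

B: loses to D, A, C, and E → score 0.
D: beats B and C; loses to A and E → score 2.
A: beats B, D, C, and E → score 4.
C: beats B; loses to D, A, and E → score 1.
E: beats B, D, and C; loses to A → score 3.
A has the best pairwise record.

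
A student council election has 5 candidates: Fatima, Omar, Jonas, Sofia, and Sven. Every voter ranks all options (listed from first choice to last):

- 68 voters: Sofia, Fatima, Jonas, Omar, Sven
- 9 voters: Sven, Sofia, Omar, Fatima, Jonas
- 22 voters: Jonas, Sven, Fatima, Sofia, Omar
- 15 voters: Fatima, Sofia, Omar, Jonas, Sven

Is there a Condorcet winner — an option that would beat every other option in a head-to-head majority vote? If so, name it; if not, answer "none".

Sofia vs Fatima: 77–37 for Sofia.
Sofia vs Omar: 114–0 for Sofia.
Sofia vs Jonas: 92–22 for Sofia.
Sofia vs Sven: 83–31 for Sofia.
Sofia beats every other option head-to-head.

Sofia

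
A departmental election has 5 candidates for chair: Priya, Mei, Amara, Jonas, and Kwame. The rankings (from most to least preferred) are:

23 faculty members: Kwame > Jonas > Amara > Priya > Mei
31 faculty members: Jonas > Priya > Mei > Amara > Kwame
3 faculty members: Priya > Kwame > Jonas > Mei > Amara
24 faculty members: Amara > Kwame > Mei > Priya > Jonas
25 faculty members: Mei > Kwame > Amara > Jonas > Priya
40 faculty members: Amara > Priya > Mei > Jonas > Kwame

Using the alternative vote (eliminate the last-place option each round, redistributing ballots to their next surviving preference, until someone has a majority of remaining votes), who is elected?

Round 1: Priya 3, Mei 25, Amara 64, Jonas 31, Kwame 23. Eliminate Priya.
Round 2: Mei 25, Amara 64, Jonas 31, Kwame 26. Eliminate Mei.
Round 3: Amara 64, Jonas 31, Kwame 51. Eliminate Jonas.
Round 4: Amara 95, Kwame 51. Amara has a majority.

Amara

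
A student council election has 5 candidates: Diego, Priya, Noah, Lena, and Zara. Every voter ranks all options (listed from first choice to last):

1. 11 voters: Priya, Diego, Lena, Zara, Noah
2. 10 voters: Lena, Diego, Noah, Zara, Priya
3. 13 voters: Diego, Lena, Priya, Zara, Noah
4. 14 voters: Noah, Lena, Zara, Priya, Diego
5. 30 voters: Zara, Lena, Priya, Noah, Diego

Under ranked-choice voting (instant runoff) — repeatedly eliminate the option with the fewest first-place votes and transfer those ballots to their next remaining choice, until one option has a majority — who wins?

Round 1: Diego 13, Priya 11, Noah 14, Lena 10, Zara 30. Eliminate Lena.
Round 2: Diego 23, Priya 11, Noah 14, Zara 30. Eliminate Priya.
Round 3: Diego 34, Noah 14, Zara 30. Eliminate Noah.
Round 4: Diego 34, Zara 44. Zara has a majority.

Zara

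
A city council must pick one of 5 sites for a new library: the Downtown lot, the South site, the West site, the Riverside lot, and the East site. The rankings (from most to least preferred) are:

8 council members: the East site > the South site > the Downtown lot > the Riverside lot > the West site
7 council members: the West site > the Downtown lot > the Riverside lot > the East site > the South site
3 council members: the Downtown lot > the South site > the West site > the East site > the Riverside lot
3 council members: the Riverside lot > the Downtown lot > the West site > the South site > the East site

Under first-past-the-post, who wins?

First-place votes: the Downtown lot 3, the South site 0, the West site 7, the Riverside lot 3, the East site 8.
the East site has the most first-place votes.

the East site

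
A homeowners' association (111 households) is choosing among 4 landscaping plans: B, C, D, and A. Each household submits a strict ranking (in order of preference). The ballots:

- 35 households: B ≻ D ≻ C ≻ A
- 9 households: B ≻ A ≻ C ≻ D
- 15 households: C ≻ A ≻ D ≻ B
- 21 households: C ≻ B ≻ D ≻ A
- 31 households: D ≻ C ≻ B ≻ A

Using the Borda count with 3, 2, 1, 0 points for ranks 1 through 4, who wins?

C

B: 35·3 + 9·3 + 15·0 + 21·2 + 31·1 = 205
C: 35·1 + 9·1 + 15·3 + 21·3 + 31·2 = 214
D: 35·2 + 9·0 + 15·1 + 21·1 + 31·3 = 199
A: 35·0 + 9·2 + 15·2 + 21·0 + 31·0 = 48
C has the highest Borda score (214).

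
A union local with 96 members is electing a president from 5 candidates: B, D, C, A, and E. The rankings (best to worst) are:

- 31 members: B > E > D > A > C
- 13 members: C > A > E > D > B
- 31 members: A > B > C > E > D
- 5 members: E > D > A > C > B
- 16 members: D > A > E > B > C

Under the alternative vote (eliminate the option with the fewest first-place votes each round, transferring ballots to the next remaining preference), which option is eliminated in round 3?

Round 1: B 31, D 16, C 13, A 31, E 5. Eliminate E.
Round 2: B 31, D 21, C 13, A 31. Eliminate C.
Round 3: B 31, D 21, A 44. Eliminate D.

D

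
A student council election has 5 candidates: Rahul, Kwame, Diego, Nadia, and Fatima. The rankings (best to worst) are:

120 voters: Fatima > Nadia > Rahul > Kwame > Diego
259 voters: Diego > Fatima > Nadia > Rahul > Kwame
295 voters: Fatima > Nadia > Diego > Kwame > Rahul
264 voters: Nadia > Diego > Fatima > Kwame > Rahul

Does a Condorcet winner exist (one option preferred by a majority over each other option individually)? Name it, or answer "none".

Checking pairwise contests:
Kwame beats Rahul 559–379.
Diego beats Kwame 818–120.
Nadia beats Diego 679–259.
Fatima beats Nadia 674–264.
Diego beats Fatima 523–415.
Every option loses at least one head-to-head, so there is no Condorcet winner.

none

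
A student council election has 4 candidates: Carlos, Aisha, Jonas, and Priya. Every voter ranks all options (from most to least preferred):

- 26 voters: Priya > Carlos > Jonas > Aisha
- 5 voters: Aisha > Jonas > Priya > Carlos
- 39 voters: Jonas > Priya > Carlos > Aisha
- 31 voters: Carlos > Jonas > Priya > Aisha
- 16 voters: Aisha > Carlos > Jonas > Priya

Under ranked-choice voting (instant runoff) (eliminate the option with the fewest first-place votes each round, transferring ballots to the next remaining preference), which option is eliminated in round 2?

Round 1: Carlos 31, Aisha 21, Jonas 39, Priya 26. Eliminate Aisha.
Round 2: Carlos 47, Jonas 44, Priya 26. Eliminate Priya.

Priya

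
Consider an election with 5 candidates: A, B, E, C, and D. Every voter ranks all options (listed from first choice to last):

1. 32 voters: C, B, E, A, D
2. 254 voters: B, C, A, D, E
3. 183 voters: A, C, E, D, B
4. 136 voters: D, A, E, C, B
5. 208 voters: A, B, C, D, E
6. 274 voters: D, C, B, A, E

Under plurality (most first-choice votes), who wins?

First-place votes: A 391, B 254, E 0, C 32, D 410.
D has the most first-place votes.

D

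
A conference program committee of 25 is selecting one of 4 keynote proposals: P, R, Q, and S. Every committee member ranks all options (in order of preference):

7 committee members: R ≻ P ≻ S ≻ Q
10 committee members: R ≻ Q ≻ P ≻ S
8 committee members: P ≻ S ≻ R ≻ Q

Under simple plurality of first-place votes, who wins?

First-place votes: P 8, R 17, Q 0, S 0.
R has the most first-place votes.

R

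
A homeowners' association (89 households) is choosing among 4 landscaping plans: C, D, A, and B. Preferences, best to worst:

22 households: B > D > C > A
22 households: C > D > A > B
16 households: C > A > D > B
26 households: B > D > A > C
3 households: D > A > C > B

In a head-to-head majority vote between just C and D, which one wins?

Voters preferring C to D: 38; preferring D to C: 51.
D wins the head-to-head.

D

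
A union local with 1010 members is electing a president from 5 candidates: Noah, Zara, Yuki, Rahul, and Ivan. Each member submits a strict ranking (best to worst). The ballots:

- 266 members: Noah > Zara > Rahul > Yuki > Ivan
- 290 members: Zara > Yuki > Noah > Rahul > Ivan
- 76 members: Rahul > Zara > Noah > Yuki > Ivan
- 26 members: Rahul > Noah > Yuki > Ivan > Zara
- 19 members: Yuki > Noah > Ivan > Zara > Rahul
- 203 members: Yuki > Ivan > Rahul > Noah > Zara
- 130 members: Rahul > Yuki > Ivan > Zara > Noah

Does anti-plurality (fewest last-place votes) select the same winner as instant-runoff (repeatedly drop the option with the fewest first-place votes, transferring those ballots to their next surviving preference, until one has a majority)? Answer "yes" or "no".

no

Anti-plurality — last-place votes: Noah 130, Zara 229, Yuki 0, Rahul 19, Ivan 632. Winner: Yuki.
Instant-runoff — R1 Noah 266, Zara 290, Yuki 222, Rahul 232, Ivan 0 (Ivan out); R2 Noah 266, Zara 290, Yuki 222, Rahul 232 (Yuki out); R3 Noah 285, Zara 290, Rahul 435 (Noah out); R4 Zara 575, Rahul 435 (Zara winner). Winner: Zara.
The two methods disagree.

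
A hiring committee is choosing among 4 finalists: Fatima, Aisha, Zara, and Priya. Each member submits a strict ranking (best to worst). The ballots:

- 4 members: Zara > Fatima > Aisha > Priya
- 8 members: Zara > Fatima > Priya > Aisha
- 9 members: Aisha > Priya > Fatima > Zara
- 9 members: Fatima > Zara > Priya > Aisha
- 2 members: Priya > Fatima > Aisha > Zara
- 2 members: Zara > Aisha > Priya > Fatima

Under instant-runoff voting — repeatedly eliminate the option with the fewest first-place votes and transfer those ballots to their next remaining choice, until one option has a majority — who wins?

Fatima

Round 1: Fatima 9, Aisha 9, Zara 14, Priya 2. Eliminate Priya.
Round 2: Fatima 11, Aisha 9, Zara 14. Eliminate Aisha.
Round 3: Fatima 20, Zara 14. Fatima has a majority.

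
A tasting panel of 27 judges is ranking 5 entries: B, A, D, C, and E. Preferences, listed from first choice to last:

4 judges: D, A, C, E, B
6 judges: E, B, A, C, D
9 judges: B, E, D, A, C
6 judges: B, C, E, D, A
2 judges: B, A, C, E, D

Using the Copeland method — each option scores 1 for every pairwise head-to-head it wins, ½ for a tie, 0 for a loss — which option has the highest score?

B: beats A, D, C, and E → score 4.
A: beats C; loses to B, D, and E → score 1.
D: beats A; loses to B, C, and E → score 1.
C: beats D; loses to B, A, and E → score 1.
E: beats A, D, and C; loses to B → score 3.
B has the best pairwise record.

B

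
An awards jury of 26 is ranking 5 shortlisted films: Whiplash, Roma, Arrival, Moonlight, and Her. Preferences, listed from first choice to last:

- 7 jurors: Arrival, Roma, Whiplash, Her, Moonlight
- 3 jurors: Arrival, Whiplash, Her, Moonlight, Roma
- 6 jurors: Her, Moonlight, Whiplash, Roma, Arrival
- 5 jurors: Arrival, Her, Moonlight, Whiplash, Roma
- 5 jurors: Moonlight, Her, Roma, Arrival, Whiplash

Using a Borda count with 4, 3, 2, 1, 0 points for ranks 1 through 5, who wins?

Whiplash: 7·2 + 3·3 + 6·2 + 5·1 + 5·0 = 40
Roma: 7·3 + 3·0 + 6·1 + 5·0 + 5·2 = 37
Arrival: 7·4 + 3·4 + 6·0 + 5·4 + 5·1 = 65
Moonlight: 7·0 + 3·1 + 6·3 + 5·2 + 5·4 = 51
Her: 7·1 + 3·2 + 6·4 + 5·3 + 5·3 = 67
Her has the highest Borda score (67).

Her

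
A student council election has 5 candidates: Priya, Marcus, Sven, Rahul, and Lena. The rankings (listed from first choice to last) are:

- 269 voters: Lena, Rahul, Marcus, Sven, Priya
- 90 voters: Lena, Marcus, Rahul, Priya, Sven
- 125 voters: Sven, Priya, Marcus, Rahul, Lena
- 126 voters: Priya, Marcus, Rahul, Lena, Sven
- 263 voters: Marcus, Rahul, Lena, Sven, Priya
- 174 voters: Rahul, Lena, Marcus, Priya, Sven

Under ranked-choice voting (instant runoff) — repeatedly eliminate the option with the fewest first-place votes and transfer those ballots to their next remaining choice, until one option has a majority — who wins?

Lena

Round 1: Priya 126, Marcus 263, Sven 125, Rahul 174, Lena 359. Eliminate Sven.
Round 2: Priya 251, Marcus 263, Rahul 174, Lena 359. Eliminate Rahul.
Round 3: Priya 251, Marcus 263, Lena 533. Lena has a majority.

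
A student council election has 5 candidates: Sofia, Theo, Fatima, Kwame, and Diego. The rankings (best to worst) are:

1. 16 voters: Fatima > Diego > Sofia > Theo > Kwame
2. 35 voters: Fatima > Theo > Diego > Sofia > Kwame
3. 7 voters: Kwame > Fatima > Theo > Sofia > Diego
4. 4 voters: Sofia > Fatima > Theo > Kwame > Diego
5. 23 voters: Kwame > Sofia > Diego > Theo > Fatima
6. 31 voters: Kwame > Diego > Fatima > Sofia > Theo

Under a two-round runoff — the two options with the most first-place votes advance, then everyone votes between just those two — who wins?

Kwame

Round 1 first-place votes: Sofia 4, Theo 0, Fatima 51, Kwame 61, Diego 0.
Kwame and Fatima advance.
Runoff: Kwame is preferred to Fatima by 61 voters; Fatima by 55.
Kwame wins the runoff.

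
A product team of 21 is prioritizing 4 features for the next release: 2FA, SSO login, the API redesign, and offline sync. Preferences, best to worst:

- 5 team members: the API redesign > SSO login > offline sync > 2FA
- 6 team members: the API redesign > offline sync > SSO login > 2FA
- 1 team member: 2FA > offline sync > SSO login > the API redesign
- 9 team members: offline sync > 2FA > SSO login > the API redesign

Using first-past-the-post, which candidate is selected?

the API redesign

First-place votes: 2FA 1, SSO login 0, the API redesign 11, offline sync 9.
the API redesign has the most first-place votes.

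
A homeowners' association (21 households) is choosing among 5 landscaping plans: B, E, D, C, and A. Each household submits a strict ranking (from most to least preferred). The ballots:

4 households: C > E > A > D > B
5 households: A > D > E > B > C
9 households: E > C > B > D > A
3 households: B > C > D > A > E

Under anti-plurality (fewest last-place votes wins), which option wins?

Last-place votes: B 4, E 3, D 0, C 5, A 9.
D is ranked last by the fewest voters, so D wins.

D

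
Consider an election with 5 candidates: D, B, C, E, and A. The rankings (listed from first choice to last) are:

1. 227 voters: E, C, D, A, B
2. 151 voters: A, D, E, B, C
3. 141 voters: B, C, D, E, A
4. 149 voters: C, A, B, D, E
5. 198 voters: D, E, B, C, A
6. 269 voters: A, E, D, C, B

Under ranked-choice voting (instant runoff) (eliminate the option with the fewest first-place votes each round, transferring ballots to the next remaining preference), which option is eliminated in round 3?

Round 1: D 198, B 141, C 149, E 227, A 420. Eliminate B.
Round 2: D 198, C 290, E 227, A 420. Eliminate D.
Round 3: C 290, E 425, A 420. Eliminate C.

C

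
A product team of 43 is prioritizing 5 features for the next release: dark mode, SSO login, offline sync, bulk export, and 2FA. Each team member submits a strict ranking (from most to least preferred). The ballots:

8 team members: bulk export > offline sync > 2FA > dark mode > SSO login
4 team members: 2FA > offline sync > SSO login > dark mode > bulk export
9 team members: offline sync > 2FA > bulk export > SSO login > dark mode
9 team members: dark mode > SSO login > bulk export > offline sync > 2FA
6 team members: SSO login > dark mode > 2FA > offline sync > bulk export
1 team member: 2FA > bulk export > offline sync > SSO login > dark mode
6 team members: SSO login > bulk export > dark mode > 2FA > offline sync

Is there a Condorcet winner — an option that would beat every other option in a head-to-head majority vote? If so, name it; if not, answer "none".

Checking pairwise contests:
SSO login beats dark mode 26–17.
offline sync beats SSO login 22–21.
bulk export beats offline sync 24–19.
SSO login beats bulk export 25–18.
offline sync beats 2FA 26–17.
Every option loses at least one head-to-head, so there is no Condorcet winner.

none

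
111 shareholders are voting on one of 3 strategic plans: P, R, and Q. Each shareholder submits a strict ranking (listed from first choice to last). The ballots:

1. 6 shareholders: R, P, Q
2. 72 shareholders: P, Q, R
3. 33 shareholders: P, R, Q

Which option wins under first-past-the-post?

First-place votes: P 105, R 6, Q 0.
P has the most first-place votes.

P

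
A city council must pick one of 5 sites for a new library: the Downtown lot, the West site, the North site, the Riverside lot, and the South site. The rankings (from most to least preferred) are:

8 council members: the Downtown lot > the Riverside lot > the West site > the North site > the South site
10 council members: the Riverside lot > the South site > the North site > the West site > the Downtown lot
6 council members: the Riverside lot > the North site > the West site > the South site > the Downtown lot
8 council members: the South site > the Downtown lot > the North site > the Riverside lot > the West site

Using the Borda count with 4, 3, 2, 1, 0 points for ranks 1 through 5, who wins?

the Riverside lot

the Downtown lot: 8·4 + 10·0 + 6·0 + 8·3 = 56
the West site: 8·2 + 10·1 + 6·2 + 8·0 = 38
the North site: 8·1 + 10·2 + 6·3 + 8·2 = 62
the Riverside lot: 8·3 + 10·4 + 6·4 + 8·1 = 96
the South site: 8·0 + 10·3 + 6·1 + 8·4 = 68
the Riverside lot has the highest Borda score (96).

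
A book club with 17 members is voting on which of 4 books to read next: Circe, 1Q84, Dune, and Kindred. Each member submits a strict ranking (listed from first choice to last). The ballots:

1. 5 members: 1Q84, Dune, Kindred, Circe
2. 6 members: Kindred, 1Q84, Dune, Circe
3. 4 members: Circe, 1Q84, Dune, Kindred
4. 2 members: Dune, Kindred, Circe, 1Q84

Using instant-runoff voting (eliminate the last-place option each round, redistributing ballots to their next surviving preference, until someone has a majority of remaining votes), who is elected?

Round 1: Circe 4, 1Q84 5, Dune 2, Kindred 6. Eliminate Dune.
Round 2: Circe 4, 1Q84 5, Kindred 8. Eliminate Circe.
Round 3: 1Q84 9, Kindred 8. 1Q84 has a majority.

1Q84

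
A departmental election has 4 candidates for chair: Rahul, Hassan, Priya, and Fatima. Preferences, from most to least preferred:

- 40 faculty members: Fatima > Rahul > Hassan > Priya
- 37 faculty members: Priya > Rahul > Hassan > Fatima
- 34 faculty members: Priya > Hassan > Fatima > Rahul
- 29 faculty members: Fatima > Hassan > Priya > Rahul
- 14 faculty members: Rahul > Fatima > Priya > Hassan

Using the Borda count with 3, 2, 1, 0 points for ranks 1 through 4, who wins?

Rahul: 40·2 + 37·2 + 34·0 + 29·0 + 14·3 = 196
Hassan: 40·1 + 37·1 + 34·2 + 29·2 + 14·0 = 203
Priya: 40·0 + 37·3 + 34·3 + 29·1 + 14·1 = 256
Fatima: 40·3 + 37·0 + 34·1 + 29·3 + 14·2 = 269
Fatima has the highest Borda score (269).

Fatima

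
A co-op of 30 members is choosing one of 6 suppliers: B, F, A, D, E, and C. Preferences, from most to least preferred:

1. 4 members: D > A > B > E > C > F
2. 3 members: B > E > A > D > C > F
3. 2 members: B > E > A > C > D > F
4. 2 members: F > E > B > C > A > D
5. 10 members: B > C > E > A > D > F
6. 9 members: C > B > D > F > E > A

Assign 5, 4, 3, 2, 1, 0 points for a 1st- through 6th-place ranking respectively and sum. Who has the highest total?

B

B: 4·3 + 3·5 + 2·5 + 2·3 + 10·5 + 9·4 = 129
F: 4·0 + 3·0 + 2·0 + 2·5 + 10·0 + 9·2 = 28
A: 4·4 + 3·3 + 2·3 + 2·1 + 10·2 + 9·0 = 53
D: 4·5 + 3·2 + 2·1 + 2·0 + 10·1 + 9·3 = 65
E: 4·2 + 3·4 + 2·4 + 2·4 + 10·3 + 9·1 = 75
C: 4·1 + 3·1 + 2·2 + 2·2 + 10·4 + 9·5 = 100
B has the highest Borda score (129).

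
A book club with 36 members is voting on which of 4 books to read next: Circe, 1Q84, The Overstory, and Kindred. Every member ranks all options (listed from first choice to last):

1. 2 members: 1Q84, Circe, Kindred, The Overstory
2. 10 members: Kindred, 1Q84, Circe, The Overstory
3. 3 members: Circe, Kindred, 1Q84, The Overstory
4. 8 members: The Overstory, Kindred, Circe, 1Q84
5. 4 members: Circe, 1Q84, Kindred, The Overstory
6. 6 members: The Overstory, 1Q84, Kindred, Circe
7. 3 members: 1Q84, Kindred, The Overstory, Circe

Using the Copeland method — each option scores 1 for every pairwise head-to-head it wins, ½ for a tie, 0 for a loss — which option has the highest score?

Kindred

Circe: beats The Overstory; loses to 1Q84 and Kindred → score 1.
1Q84: beats Circe and The Overstory; loses to Kindred → score 2.
The Overstory: loses to Circe, 1Q84, and Kindred → score 0.
Kindred: beats Circe, 1Q84, and The Overstory → score 3.
Kindred has the best pairwise record.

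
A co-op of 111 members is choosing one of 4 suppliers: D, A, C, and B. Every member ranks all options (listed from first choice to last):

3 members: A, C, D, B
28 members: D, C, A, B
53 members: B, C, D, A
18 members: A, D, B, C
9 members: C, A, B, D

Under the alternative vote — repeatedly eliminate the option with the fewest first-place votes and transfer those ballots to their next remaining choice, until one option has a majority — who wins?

Round 1: D 28, A 21, C 9, B 53. Eliminate C.
Round 2: D 28, A 30, B 53. Eliminate D.
Round 3: A 58, B 53. A has a majority.

A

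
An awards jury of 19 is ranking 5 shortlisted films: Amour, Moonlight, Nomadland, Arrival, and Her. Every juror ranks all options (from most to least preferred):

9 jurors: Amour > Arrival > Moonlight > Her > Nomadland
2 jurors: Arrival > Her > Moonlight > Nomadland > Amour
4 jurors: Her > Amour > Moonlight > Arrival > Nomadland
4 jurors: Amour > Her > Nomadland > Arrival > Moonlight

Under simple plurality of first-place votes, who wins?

Amour

First-place votes: Amour 13, Moonlight 0, Nomadland 0, Arrival 2, Her 4.
Amour has the most first-place votes.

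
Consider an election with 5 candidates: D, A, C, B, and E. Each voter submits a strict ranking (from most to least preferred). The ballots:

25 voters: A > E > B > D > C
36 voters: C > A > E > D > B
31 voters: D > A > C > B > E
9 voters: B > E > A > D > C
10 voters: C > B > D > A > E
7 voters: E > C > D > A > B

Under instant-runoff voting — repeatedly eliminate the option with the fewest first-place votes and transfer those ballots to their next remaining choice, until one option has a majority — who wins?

Round 1: D 31, A 25, C 46, B 9, E 7. Eliminate E.
Round 2: D 31, A 25, C 53, B 9. Eliminate B.
Round 3: D 31, A 34, C 53. Eliminate D.
Round 4: A 65, C 53. A has a majority.

A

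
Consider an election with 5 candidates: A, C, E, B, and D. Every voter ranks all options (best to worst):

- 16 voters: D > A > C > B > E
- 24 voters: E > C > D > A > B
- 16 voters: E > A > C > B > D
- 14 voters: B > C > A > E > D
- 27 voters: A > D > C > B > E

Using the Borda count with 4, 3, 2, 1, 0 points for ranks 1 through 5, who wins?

A: 16·3 + 24·1 + 16·3 + 14·2 + 27·4 = 256
C: 16·2 + 24·3 + 16·2 + 14·3 + 27·2 = 232
E: 16·0 + 24·4 + 16·4 + 14·1 + 27·0 = 174
B: 16·1 + 24·0 + 16·1 + 14·4 + 27·1 = 115
D: 16·4 + 24·2 + 16·0 + 14·0 + 27·3 = 193
A has the highest Borda score (256).

A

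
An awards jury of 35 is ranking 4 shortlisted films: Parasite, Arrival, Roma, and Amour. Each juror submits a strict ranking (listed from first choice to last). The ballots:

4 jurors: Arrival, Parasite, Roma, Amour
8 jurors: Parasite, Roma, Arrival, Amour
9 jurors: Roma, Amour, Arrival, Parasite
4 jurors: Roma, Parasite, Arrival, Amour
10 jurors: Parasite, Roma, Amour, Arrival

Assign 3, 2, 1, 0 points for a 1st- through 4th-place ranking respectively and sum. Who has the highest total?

Roma

Parasite: 4·2 + 8·3 + 9·0 + 4·2 + 10·3 = 70
Arrival: 4·3 + 8·1 + 9·1 + 4·1 + 10·0 = 33
Roma: 4·1 + 8·2 + 9·3 + 4·3 + 10·2 = 79
Amour: 4·0 + 8·0 + 9·2 + 4·0 + 10·1 = 28
Roma has the highest Borda score (79).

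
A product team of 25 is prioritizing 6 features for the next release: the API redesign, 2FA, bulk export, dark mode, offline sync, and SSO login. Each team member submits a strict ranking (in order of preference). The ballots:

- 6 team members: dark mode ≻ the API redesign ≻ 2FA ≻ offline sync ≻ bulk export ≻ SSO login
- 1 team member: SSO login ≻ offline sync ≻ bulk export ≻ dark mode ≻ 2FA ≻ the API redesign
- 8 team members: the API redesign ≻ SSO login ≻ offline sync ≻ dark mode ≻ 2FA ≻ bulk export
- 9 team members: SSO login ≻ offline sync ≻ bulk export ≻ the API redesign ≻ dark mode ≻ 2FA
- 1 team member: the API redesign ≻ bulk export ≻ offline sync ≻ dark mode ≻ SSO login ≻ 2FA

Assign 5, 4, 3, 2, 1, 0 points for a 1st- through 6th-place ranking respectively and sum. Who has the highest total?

the API redesign

the API redesign: 6·4 + 1·0 + 8·5 + 9·2 + 1·5 = 87
2FA: 6·3 + 1·1 + 8·1 + 9·0 + 1·0 = 27
bulk export: 6·1 + 1·3 + 8·0 + 9·3 + 1·4 = 40
dark mode: 6·5 + 1·2 + 8·2 + 9·1 + 1·2 = 59
offline sync: 6·2 + 1·4 + 8·3 + 9·4 + 1·3 = 79
SSO login: 6·0 + 1·5 + 8·4 + 9·5 + 1·1 = 83
the API redesign has the highest Borda score (87).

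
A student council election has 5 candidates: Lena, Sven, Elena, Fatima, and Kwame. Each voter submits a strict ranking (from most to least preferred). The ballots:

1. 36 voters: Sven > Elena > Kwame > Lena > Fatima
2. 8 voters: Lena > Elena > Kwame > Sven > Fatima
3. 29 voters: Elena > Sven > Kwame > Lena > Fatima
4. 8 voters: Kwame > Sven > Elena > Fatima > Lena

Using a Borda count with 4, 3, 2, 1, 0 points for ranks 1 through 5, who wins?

Elena

Lena: 36·1 + 8·4 + 29·1 + 8·0 = 97
Sven: 36·4 + 8·1 + 29·3 + 8·3 = 263
Elena: 36·3 + 8·3 + 29·4 + 8·2 = 264
Fatima: 36·0 + 8·0 + 29·0 + 8·1 = 8
Kwame: 36·2 + 8·2 + 29·2 + 8·4 = 178
Elena has the highest Borda score (264).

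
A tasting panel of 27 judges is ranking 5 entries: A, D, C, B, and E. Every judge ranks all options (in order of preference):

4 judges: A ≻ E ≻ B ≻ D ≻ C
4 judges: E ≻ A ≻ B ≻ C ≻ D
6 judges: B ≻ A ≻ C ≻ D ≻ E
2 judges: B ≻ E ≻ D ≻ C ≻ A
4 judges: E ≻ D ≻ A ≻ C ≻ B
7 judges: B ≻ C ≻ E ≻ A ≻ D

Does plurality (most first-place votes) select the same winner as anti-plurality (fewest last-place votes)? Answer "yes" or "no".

no

Plurality — first-place votes: A 4, D 0, C 0, B 15, E 8. Winner: B.
Anti-plurality — last-place votes: A 2, D 11, C 4, B 4, E 6. Winner: A.
The two methods disagree.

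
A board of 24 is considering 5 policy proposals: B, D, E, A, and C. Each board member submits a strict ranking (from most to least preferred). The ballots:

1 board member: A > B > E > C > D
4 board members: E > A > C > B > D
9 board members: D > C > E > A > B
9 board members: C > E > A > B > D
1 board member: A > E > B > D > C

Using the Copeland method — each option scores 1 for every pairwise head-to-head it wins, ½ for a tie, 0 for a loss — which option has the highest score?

B: beats D; loses to E, A, and C → score 1.
D: loses to B, E, A, and C → score 0.
E: beats B, D, and A; loses to C → score 3.
A: beats B and D; loses to E and C → score 2.
C: beats B, D, E, and A → score 4.
C has the best pairwise record.

C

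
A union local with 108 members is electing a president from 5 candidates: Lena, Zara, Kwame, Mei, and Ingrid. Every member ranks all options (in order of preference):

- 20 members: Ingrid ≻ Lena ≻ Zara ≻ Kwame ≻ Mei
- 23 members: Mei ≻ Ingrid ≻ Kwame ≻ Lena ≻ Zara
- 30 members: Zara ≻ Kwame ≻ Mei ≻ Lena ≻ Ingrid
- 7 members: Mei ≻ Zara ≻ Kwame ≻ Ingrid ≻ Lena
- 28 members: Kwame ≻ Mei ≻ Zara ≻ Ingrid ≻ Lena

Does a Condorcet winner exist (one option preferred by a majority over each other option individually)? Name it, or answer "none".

none

Checking pairwise contests:
Zara beats Lena 65–43.
Mei beats Zara 58–50.
Zara beats Kwame 57–51.
Kwame beats Mei 78–30.
Zara beats Ingrid 65–43.
Every option loses at least one head-to-head, so there is no Condorcet winner.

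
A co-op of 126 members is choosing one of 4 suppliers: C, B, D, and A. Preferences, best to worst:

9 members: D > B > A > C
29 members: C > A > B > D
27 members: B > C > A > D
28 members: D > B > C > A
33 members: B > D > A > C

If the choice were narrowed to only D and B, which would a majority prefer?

B

Voters preferring D to B: 37; preferring B to D: 89.
B wins the head-to-head.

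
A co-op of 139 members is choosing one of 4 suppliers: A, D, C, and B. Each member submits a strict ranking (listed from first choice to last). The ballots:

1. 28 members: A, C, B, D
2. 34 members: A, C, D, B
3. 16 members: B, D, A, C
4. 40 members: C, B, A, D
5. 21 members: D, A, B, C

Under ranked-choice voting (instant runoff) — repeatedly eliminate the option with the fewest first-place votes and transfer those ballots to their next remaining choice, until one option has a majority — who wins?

Round 1: A 62, D 21, C 40, B 16. Eliminate B.
Round 2: A 62, D 37, C 40. Eliminate D.
Round 3: A 99, C 40. A has a majority.

A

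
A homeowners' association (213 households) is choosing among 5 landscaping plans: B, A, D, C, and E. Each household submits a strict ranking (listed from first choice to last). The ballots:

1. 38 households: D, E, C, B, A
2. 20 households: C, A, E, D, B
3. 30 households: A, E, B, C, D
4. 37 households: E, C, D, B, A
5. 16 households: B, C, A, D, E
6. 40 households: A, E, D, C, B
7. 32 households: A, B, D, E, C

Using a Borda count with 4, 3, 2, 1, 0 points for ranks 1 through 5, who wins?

B: 38·1 + 20·0 + 30·2 + 37·1 + 16·4 + 40·0 + 32·3 = 295
A: 38·0 + 20·3 + 30·4 + 37·0 + 16·2 + 40·4 + 32·4 = 500
D: 38·4 + 20·1 + 30·0 + 37·2 + 16·1 + 40·2 + 32·2 = 406
C: 38·2 + 20·4 + 30·1 + 37·3 + 16·3 + 40·1 + 32·0 = 385
E: 38·3 + 20·2 + 30·3 + 37·4 + 16·0 + 40·3 + 32·1 = 544
E has the highest Borda score (544).

E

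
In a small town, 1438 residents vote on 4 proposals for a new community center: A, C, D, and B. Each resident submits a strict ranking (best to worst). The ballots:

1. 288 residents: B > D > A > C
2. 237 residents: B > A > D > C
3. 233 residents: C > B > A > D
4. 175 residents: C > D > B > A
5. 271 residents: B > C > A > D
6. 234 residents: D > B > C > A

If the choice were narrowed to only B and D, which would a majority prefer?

B

Voters preferring B to D: 1029; preferring D to B: 409.
B wins the head-to-head.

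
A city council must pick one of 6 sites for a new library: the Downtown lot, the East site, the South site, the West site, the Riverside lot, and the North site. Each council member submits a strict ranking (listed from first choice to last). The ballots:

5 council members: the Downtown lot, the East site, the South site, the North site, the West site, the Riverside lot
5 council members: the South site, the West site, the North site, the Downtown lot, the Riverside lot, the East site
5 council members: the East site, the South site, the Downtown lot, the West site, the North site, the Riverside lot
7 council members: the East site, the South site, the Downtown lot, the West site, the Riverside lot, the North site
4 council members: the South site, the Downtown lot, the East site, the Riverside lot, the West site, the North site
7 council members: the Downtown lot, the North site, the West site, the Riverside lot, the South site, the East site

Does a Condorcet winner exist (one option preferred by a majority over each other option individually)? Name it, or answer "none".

Checking pairwise contests:
the South site beats the Downtown lot 21–12.
the Downtown lot beats the East site 21–12.
the East site beats the South site 17–16.
the Downtown lot beats the West site 28–5.
the Downtown lot beats the Riverside lot 33–0.
the Downtown lot beats the North site 28–5.
Every option loses at least one head-to-head, so there is no Condorcet winner.

none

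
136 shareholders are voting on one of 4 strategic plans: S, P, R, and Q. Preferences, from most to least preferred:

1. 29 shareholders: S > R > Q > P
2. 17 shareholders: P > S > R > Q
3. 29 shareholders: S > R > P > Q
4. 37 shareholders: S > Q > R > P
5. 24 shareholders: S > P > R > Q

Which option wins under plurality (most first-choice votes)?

First-place votes: S 119, P 17, R 0, Q 0.
S has the most first-place votes.

S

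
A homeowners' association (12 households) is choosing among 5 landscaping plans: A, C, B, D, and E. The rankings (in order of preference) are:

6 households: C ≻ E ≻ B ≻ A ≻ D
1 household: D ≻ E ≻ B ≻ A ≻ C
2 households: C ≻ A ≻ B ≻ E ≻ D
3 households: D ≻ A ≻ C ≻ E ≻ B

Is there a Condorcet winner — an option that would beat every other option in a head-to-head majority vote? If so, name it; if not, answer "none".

C vs A: 8–4 for C.
C vs B: 11–1 for C.
C vs D: 8–4 for C.
C vs E: 11–1 for C.
C beats every other option head-to-head.

C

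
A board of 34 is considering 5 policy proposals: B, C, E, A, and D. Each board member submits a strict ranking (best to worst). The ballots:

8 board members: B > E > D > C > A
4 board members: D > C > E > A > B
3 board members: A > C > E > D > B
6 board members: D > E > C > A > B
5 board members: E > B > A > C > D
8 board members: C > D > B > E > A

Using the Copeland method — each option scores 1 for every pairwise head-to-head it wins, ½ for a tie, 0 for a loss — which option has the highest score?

D

B: beats A; loses to C, E, and D → score 1.
C: beats B and A; loses to E and D → score 2.
E: beats B, C, and A; loses to D → score 3.
A: loses to B, C, E, and D → score 0.
D: beats B, C, E, and A → score 4.
D has the best pairwise record.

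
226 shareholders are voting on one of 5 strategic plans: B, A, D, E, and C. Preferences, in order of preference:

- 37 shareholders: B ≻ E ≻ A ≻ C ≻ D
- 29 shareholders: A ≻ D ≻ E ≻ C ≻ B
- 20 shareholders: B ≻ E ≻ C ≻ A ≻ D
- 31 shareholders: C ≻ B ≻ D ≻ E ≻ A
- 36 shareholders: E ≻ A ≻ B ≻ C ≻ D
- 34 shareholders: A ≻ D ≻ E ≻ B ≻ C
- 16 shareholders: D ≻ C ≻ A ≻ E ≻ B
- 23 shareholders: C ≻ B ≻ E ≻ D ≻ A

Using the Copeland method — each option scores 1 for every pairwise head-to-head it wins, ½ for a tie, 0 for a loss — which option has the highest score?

B: beats D and C; loses to A and E → score 2.
A: beats B, D, and C; loses to E → score 3.
D: loses to B, A, E, and C → score 0.
E: beats B, A, D, and C → score 4.
C: beats D; loses to B, A, and E → score 1.
E has the best pairwise record.

E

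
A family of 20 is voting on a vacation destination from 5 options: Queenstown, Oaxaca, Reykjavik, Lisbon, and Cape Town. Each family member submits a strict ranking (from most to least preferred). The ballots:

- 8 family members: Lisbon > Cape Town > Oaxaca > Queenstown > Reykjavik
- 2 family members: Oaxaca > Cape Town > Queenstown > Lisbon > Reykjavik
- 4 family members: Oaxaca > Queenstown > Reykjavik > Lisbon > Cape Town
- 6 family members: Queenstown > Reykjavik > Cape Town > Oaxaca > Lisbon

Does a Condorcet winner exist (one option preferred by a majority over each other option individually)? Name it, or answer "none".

Checking pairwise contests:
Oaxaca beats Queenstown 14–6.
Cape Town beats Oaxaca 14–6.
Queenstown beats Reykjavik 20–0.
Queenstown beats Lisbon 12–8.
Lisbon beats Cape Town 12–8.
Every option loses at least one head-to-head, so there is no Condorcet winner.

none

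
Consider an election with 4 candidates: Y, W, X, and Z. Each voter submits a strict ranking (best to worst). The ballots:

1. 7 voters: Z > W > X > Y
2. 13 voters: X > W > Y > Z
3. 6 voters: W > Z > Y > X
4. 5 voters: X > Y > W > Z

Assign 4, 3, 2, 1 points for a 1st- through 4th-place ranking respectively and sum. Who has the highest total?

Y: 7·1 + 13·2 + 6·2 + 5·3 = 60
W: 7·3 + 13·3 + 6·4 + 5·2 = 94
X: 7·2 + 13·4 + 6·1 + 5·4 = 92
Z: 7·4 + 13·1 + 6·3 + 5·1 = 64
W has the highest Borda score (94).

W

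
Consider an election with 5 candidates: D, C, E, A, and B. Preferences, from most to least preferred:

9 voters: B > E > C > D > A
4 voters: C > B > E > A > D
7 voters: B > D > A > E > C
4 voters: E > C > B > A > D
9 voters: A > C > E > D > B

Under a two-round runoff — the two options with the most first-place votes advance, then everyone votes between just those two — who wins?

Round 1 first-place votes: D 0, C 4, E 4, A 9, B 16.
B and A advance.
Runoff: B is preferred to A by 24 voters; A by 9.
B wins the runoff.

B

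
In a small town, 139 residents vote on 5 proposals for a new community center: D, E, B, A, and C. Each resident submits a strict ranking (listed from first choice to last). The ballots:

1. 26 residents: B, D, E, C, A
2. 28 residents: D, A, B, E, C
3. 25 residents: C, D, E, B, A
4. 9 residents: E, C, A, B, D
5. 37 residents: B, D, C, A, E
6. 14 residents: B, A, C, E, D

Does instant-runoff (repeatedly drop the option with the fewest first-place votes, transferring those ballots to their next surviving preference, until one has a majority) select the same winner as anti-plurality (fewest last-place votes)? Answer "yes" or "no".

Instant-runoff — R1 D 28, E 9, B 77, A 0, C 25 (B winner). Winner: B.
Anti-plurality — last-place votes: D 23, E 37, B 0, A 51, C 28. Winner: B.
The two methods agree.

yes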